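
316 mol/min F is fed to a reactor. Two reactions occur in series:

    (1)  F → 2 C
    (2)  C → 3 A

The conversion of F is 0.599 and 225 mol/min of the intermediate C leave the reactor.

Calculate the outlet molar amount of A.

461 mol/min

Conversion of F: F consumed = 1ξ₁ = 0.599 × 316 → ξ₁ = 189.3 mol/min.
C balance: n_C = 0 + 2ξ₁ − 1ξ₂ = 225 → ξ₂ = (2·189.3 − 225)/1 = 153.6 mol/min.
Outlet amounts (n = n₀ + Σ ν·ξ):
  F: 316 − 1(189.3) = 126.7
  C: 0 + 2(189.3) − 1(153.6) = 225
  A: 0 + 3(153.6) = 460.7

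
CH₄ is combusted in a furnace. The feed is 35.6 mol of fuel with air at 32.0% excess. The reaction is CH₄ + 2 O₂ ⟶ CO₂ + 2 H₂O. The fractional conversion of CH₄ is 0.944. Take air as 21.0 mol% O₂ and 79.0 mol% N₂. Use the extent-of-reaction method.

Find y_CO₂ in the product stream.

0.0696

Stoichiometric O₂ = 2 × 35.6 = 71.2 mol; O₂ fed = 71.2 × 1.320 = 93.98 mol.
N₂ fed = 93.98 × 79/21 = 353.6 mol.
Fuel reacted = 0.944 × 35.6 → ξ = 33.61 mol.
Outlet (n = n₀ + ν ξ):
  CH₄: 35.6 − 1(33.61) = 1.994
  O₂: 93.98 − 2(33.61) = 26.77
  N₂: 353.6 (inert)
  CO₂: 0 + 1(33.61) = 33.61
  H₂O: 0 + 2(33.61) = 67.21
Total out = 483.1 mol; y_CO₂ = 33.61 / 483.1 = 0.06956.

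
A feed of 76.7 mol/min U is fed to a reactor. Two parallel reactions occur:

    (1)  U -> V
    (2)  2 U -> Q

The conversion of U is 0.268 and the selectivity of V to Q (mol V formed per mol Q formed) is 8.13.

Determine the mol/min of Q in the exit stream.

2.03 mol/min

Conversion of U: U consumed = 0.268 × 76.7 = 20.56 mol/min = 1ξ₁ + 2ξ₂.
Selectivity: 1ξ₁ / (1ξ₂) = 8.13 → ξ₁ = 8.13 ξ₂.
Substitute: (1·8.13 + 2) ξ₂ = 20.56 → ξ₂ = 2.029 mol/min, ξ₁ = 16.5 mol/min.
Outlet amounts (n = n₀ + Σ ν·ξ):
  U: 76.7 − 1(16.5) − 2(2.029) = 56.14
  V: 0 + 1(16.5) = 16.5
  Q: 0 + 1(2.029) = 2.029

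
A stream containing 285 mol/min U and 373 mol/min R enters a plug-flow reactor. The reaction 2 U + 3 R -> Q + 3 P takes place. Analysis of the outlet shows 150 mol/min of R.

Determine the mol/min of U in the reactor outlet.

136 mol/min

For R: n = n₀ − 3ξ → 150 = 373 − 3ξ, giving ξ = 74.33 mol/min.
Outlet amounts (n = n₀ + ν ξ):
  U: 285 − 2(74.33) = 136.3
  R: 373 − 3(74.33) = 150
  Q: 0 + 1(74.33) = 74.33
  P: 0 + 3(74.33) = 223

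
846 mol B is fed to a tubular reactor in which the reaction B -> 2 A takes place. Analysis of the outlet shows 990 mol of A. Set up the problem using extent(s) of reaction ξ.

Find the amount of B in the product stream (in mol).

351 mol

For A: n = n₀ + 2ξ → 990 = 0 + 2ξ, giving ξ = 495 mol.
Outlet amounts (n = n₀ + ν ξ):
  B: 846 − 1(495) = 351
  A: 0 + 2(495) = 990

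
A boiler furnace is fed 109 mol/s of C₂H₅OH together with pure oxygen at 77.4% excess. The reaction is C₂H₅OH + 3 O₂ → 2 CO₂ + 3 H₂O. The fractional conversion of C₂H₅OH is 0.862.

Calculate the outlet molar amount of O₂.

298 mol/s

Stoichiometric O₂ = 3 × 109 = 327 mol/s; O₂ fed = 327 × 1.774 = 580.1 mol/s.
Fuel reacted = 0.862 × 109 → ξ = 93.96 mol/s.
Outlet (n = n₀ + ν ξ):
  C₂H₅OH: 109 − 1(93.96) = 15.04
  O₂: 580.1 − 3(93.96) = 298.2
  CO₂: 0 + 2(93.96) = 187.9
  H₂O: 0 + 3(93.96) = 281.9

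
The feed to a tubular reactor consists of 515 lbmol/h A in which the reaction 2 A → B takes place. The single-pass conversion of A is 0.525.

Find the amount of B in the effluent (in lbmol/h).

135 lbmol/h

A reacted = 0.525 × 515 = 270.4 lbmol/h; ν_A = −2, so ξ = 270.4/2 = 135.2 lbmol/h.
Outlet amounts (n = n₀ + ν ξ):
  A: 515 − 2(135.2) = 244.6
  B: 0 + 1(135.2) = 135.2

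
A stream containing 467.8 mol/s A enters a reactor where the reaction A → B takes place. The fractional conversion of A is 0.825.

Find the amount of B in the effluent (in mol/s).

386 mol/s

A reacted = 0.825 × 467.8 = 385.9 mol/s; ν_A = −1, so ξ = 385.9/1 = 385.9 mol/s.
Outlet amounts (n = n₀ + ν ξ):
  A: 467.8 − 1(385.9) = 81.87
  B: 0 + 1(385.9) = 385.9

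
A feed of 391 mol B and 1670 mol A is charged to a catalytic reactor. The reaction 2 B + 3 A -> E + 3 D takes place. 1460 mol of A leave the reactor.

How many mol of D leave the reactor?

210 mol

For A: n = n₀ − 3ξ → 1460 = 1670 − 3ξ, giving ξ = 70 mol.
Outlet amounts (n = n₀ + ν ξ):
  B: 391 − 2(70) = 251
  A: 1670 − 3(70) = 1460
  E: 0 + 1(70) = 70
  D: 0 + 3(70) = 210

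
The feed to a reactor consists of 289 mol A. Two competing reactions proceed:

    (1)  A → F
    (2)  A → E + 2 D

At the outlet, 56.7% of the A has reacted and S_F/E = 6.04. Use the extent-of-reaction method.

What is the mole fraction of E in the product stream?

Conversion of A: A consumed = 0.567 × 289 = 163.9 mol = 1ξ₁ + 1ξ₂.
Selectivity: 1ξ₁ / (1ξ₂) = 6.04 → ξ₁ = 6.04 ξ₂.
Substitute: (1·6.04 + 1) ξ₂ = 163.9 → ξ₂ = 23.28 mol, ξ₁ = 140.6 mol.
Outlet amounts (n = n₀ + Σ ν·ξ):
  A: 289 − 1(140.6) − 1(23.28) = 125.1
  F: 0 + 1(140.6) = 140.6
  E: 0 + 1(23.28) = 23.28
  D: 0 + 2(23.28) = 46.55
Total out = 335.6 mol; y_E = 23.28 / 335.6 = 0.06937.

0.0694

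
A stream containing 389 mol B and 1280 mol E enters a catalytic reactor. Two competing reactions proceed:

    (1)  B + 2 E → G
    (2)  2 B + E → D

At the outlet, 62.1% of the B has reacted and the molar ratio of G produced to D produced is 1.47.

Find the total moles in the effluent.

Conversion of B: B consumed = 0.621 × 389 = 241.6 mol = 1ξ₁ + 2ξ₂.
Selectivity: 1ξ₁ / (1ξ₂) = 1.47 → ξ₁ = 1.47 ξ₂.
Substitute: (1·1.47 + 2) ξ₂ = 241.6 → ξ₂ = 69.62 mol, ξ₁ = 102.3 mol.
Outlet amounts (n = n₀ + Σ ν·ξ):
  B: 389 − 1(102.3) − 2(69.62) = 147.4
  E: 1280 − 2(102.3) − 1(69.62) = 1006
  G: 0 + 1(102.3) = 102.3
  D: 0 + 1(69.62) = 69.62
Total out = 147.4 + 1006 + 102.3 + 69.62 = 1325 mol.

1330 mol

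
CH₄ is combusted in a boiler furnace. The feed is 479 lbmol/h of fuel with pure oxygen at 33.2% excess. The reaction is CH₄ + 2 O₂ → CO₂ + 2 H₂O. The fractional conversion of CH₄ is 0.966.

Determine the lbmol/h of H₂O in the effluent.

925 lbmol/h

Stoichiometric O₂ = 2 × 479 = 958 lbmol/h; O₂ fed = 958 × 1.332 = 1276 lbmol/h.
Fuel reacted = 0.966 × 479 → ξ = 462.7 lbmol/h.
Outlet (n = n₀ + ν ξ):
  CH₄: 479 − 1(462.7) = 16.29
  O₂: 1276 − 2(462.7) = 350.6
  CO₂: 0 + 1(462.7) = 462.7
  H₂O: 0 + 2(462.7) = 925.4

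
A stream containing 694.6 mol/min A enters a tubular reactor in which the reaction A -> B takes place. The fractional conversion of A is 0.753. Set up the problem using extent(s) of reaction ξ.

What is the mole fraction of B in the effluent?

0.753

A reacted = 0.753 × 694.6 = 523 mol/min; ν_A = −1, so ξ = 523/1 = 523 mol/min.
Outlet amounts (n = n₀ + ν ξ):
  A: 694.6 − 1(523) = 171.6
  B: 0 + 1(523) = 523
Total out = 694.6 mol/min; y_B = 523 / 694.6 = 0.753.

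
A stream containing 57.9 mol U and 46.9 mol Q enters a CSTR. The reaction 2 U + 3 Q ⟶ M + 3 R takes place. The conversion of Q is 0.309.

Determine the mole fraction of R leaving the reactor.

0.145

Q reacted = 0.309 × 46.9 = 14.49 mol; ν_Q = −3, so ξ = 14.49/3 = 4.831 mol.
Outlet amounts (n = n₀ + ν ξ):
  U: 57.9 − 2(4.831) = 48.24
  Q: 46.9 − 3(4.831) = 32.41
  M: 0 + 1(4.831) = 4.831
  R: 0 + 3(4.831) = 14.49
Total out = 99.97 mol; y_R = 14.49 / 99.97 = 0.145.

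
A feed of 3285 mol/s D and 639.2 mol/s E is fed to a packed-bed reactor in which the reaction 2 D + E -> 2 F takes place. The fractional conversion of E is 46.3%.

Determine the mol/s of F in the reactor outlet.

592 mol/s

E reacted = 0.463 × 639.2 = 295.9 mol/s; ν_E = −1, so ξ = 295.9/1 = 295.9 mol/s.
Outlet amounts (n = n₀ + ν ξ):
  D: 3285 − 2(295.9) = 2693
  E: 639.2 − 1(295.9) = 343.3
  F: 0 + 2(295.9) = 591.9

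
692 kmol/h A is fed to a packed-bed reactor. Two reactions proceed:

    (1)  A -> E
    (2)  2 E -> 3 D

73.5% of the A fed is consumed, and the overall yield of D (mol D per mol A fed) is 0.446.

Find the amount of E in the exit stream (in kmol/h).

303 kmol/h

Conversion of A: A consumed = 1ξ₁ = 0.735 × 692 → ξ₁ = 508.6 kmol/h.
Yield of D: 3ξ₂ / 692 = 0.446 → ξ₂ = 102.9 kmol/h.
Outlet amounts (n = n₀ + Σ ν·ξ):
  A: 692 − 1(508.6) = 183.4
  E: 0 + 1(508.6) − 2(102.9) = 302.9
  D: 0 + 3(102.9) = 308.6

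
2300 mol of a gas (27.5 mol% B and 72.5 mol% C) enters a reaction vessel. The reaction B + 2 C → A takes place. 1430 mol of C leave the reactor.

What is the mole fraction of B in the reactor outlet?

0.249

For C: n = n₀ − 2ξ → 1430 = 1668 − 2ξ, giving ξ = 118.8 mol.
Outlet amounts (n = n₀ + ν ξ):
  B: 632.5 − 1(118.8) = 513.8
  C: 1668 − 2(118.8) = 1430
  A: 0 + 1(118.8) = 118.8
Total out = 2062 mol; y_B = 513.8 / 2062 = 0.2491.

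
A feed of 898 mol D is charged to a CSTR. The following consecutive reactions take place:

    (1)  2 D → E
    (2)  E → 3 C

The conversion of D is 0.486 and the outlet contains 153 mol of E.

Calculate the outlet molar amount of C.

Conversion of D: D consumed = 2ξ₁ = 0.486 × 898 → ξ₁ = 218.2 mol.
E balance: n_E = 0 + 1ξ₁ − 1ξ₂ = 153 → ξ₂ = (1·218.2 − 153)/1 = 65.21 mol.
Outlet amounts (n = n₀ + Σ ν·ξ):
  D: 898 − 2(218.2) = 461.6
  E: 0 + 1(218.2) − 1(65.21) = 153
  C: 0 + 3(65.21) = 195.6

196 mol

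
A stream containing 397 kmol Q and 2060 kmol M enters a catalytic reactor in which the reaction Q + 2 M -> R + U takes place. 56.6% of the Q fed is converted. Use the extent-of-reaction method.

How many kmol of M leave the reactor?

1610 kmol

Q reacted = 0.566 × 397 = 224.7 kmol; ν_Q = −1, so ξ = 224.7/1 = 224.7 kmol.
Outlet amounts (n = n₀ + ν ξ):
  Q: 397 − 1(224.7) = 172.3
  M: 2060 − 2(224.7) = 1611
  R: 0 + 1(224.7) = 224.7
  U: 0 + 1(224.7) = 224.7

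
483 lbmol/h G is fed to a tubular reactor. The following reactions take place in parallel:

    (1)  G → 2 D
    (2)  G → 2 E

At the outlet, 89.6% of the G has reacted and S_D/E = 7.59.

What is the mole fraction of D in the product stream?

0.835

Conversion of G: G consumed = 0.896 × 483 = 432.8 lbmol/h = 1ξ₁ + 1ξ₂.
Selectivity: 2ξ₁ / (2ξ₂) = 7.59 → ξ₁ = 7.59 ξ₂.
Substitute: (1·7.59 + 1) ξ₂ = 432.8 → ξ₂ = 50.38 lbmol/h, ξ₁ = 382.4 lbmol/h.
Outlet amounts (n = n₀ + Σ ν·ξ):
  G: 483 − 1(382.4) − 1(50.38) = 50.23
  D: 0 + 2(382.4) = 764.8
  E: 0 + 2(50.38) = 100.8
Total out = 915.8 lbmol/h; y_D = 764.8 / 915.8 = 0.8351.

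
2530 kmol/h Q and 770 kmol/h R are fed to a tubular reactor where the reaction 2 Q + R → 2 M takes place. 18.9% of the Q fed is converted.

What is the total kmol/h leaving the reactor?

Q reacted = 0.189 × 2530 = 478.2 kmol/h; ν_Q = −2, so ξ = 478.2/2 = 239.1 kmol/h.
Outlet amounts (n = n₀ + ν ξ):
  Q: 2530 − 2(239.1) = 2052
  R: 770 − 1(239.1) = 530.9
  M: 0 + 2(239.1) = 478.2
Total out = 2052 + 530.9 + 478.2 = 3061 kmol/h.

3060 kmol/h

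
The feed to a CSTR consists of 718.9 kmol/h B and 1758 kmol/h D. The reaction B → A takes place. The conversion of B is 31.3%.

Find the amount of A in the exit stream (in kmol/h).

B reacted = 0.313 × 718.9 = 225 kmol/h; ν_B = −1, so ξ = 225/1 = 225 kmol/h.
Outlet amounts (n = n₀ + ν ξ):
  B: 718.9 − 1(225) = 493.9
  A: 0 + 1(225) = 225
  D: 1758 (inert)

225 kmol/h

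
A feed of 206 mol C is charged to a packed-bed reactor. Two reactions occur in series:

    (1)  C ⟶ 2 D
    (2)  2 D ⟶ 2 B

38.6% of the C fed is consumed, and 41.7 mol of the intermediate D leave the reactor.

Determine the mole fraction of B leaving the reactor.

0.411

Conversion of C: C consumed = 1ξ₁ = 0.386 × 206 → ξ₁ = 79.52 mol.
D balance: n_D = 0 + 2ξ₁ − 2ξ₂ = 41.7 → ξ₂ = (2·79.52 − 41.7)/2 = 58.67 mol.
Outlet amounts (n = n₀ + Σ ν·ξ):
  C: 206 − 1(79.52) = 126.5
  D: 0 + 2(79.52) − 2(58.67) = 41.7
  B: 0 + 2(58.67) = 117.3
Total out = 285.5 mol; y_B = 117.3 / 285.5 = 0.4109.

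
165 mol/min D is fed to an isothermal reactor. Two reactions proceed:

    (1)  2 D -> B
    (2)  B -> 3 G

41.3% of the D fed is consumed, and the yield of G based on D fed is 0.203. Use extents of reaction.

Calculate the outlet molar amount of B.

Conversion of D: D consumed = 2ξ₁ = 0.413 × 165 → ξ₁ = 34.07 mol/min.
Yield of G: 3ξ₂ / 165 = 0.203 → ξ₂ = 11.17 mol/min.
Outlet amounts (n = n₀ + Σ ν·ξ):
  D: 165 − 2(34.07) = 96.86
  B: 0 + 1(34.07) − 1(11.17) = 22.91
  G: 0 + 3(11.17) = 33.5

22.9 mol/min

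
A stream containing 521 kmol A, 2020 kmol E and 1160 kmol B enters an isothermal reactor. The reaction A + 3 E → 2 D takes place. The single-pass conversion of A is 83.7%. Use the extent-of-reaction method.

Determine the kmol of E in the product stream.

A reacted = 0.837 × 521 = 436.1 kmol; ν_A = −1, so ξ = 436.1/1 = 436.1 kmol.
Outlet amounts (n = n₀ + ν ξ):
  A: 521 − 1(436.1) = 84.92
  E: 2020 − 3(436.1) = 711.8
  D: 0 + 2(436.1) = 872.2
  B: 1160 (inert)

712 kmol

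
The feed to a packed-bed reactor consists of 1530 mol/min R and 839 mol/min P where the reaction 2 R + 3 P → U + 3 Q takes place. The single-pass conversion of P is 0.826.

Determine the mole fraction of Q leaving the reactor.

0.324

P reacted = 0.826 × 839 = 693 mol/min; ν_P = −3, so ξ = 693/3 = 231 mol/min.
Outlet amounts (n = n₀ + ν ξ):
  R: 1530 − 2(231) = 1068
  P: 839 − 3(231) = 146
  U: 0 + 1(231) = 231
  Q: 0 + 3(231) = 693
Total out = 2138 mol/min; y_Q = 693 / 2138 = 0.3241.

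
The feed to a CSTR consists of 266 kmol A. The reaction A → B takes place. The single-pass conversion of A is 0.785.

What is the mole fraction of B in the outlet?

A reacted = 0.785 × 266 = 208.8 kmol; ν_A = −1, so ξ = 208.8/1 = 208.8 kmol.
Outlet amounts (n = n₀ + ν ξ):
  A: 266 − 1(208.8) = 57.19
  B: 0 + 1(208.8) = 208.8
Total out = 266 kmol; y_B = 208.8 / 266 = 0.785.

0.785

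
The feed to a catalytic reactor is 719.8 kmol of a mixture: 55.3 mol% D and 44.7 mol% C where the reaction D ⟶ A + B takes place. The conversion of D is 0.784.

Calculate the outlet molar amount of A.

D reacted = 0.784 × 398 = 312.1 kmol; ν_D = −1, so ξ = 312.1/1 = 312.1 kmol.
Outlet amounts (n = n₀ + ν ξ):
  D: 398 − 1(312.1) = 85.98
  A: 0 + 1(312.1) = 312.1
  B: 0 + 1(312.1) = 312.1
  C: 321.8 (inert)

312 kmol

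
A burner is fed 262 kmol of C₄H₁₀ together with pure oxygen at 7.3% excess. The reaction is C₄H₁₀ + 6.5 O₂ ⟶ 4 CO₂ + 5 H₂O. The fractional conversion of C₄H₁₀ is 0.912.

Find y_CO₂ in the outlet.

Stoichiometric O₂ = 6.5 × 262 = 1703 kmol; O₂ fed = 1703 × 1.073 = 1827 kmol.
Fuel reacted = 0.912 × 262 → ξ = 238.9 kmol.
Outlet (n = n₀ + ν ξ):
  C₄H₁₀: 262 − 1(238.9) = 23.06
  O₂: 1827 − 6.5(238.9) = 274.2
  CO₂: 0 + 4(238.9) = 955.8
  H₂O: 0 + 5(238.9) = 1195
Total out = 2448 kmol; y_CO₂ = 955.8 / 2448 = 0.3905.

0.39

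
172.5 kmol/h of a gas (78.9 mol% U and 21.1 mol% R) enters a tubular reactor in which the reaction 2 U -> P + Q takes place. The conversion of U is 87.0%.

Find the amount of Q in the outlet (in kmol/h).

U reacted = 0.87 × 136.1 = 118.4 kmol/h; ν_U = −2, so ξ = 118.4/2 = 59.2 kmol/h.
Outlet amounts (n = n₀ + ν ξ):
  U: 136.1 − 2(59.2) = 17.69
  P: 0 + 1(59.2) = 59.2
  Q: 0 + 1(59.2) = 59.2
  R: 36.4 (inert)

59.2 kmol/h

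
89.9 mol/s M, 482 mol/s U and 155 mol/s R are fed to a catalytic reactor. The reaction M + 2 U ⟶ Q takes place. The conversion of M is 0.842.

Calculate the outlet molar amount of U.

M reacted = 0.842 × 89.9 = 75.7 mol/s; ν_M = −1, so ξ = 75.7/1 = 75.7 mol/s.
Outlet amounts (n = n₀ + ν ξ):
  M: 89.9 − 1(75.7) = 14.2
  U: 482 − 2(75.7) = 330.6
  Q: 0 + 1(75.7) = 75.7
  R: 155 (inert)

331 mol/s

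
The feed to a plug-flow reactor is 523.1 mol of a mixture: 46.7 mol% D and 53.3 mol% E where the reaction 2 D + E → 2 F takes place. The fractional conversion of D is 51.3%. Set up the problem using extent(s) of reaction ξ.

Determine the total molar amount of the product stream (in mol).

D reacted = 0.513 × 244.3 = 125.3 mol; ν_D = −2, so ξ = 125.3/2 = 62.66 mol.
Outlet amounts (n = n₀ + ν ξ):
  D: 244.3 − 2(62.66) = 119
  E: 278.8 − 1(62.66) = 216.2
  F: 0 + 2(62.66) = 125.3
Total out = 119 + 216.2 + 125.3 = 460.4 mol.

460 mol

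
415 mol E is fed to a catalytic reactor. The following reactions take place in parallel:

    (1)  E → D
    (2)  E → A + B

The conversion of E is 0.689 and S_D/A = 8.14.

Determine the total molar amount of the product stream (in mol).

446 mol

Conversion of E: E consumed = 0.689 × 415 = 285.9 mol = 1ξ₁ + 1ξ₂.
Selectivity: 1ξ₁ / (1ξ₂) = 8.14 → ξ₁ = 8.14 ξ₂.
Substitute: (1·8.14 + 1) ξ₂ = 285.9 → ξ₂ = 31.28 mol, ξ₁ = 254.7 mol.
Outlet amounts (n = n₀ + Σ ν·ξ):
  E: 415 − 1(254.7) − 1(31.28) = 129.1
  D: 0 + 1(254.7) = 254.7
  A: 0 + 1(31.28) = 31.28
  B: 0 + 1(31.28) = 31.28
Total out = 129.1 + 254.7 + 31.28 + 31.28 = 446.3 mol.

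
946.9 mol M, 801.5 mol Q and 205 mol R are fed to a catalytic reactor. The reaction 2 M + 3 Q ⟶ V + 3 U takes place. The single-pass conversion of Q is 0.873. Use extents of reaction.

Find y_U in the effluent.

Q reacted = 0.873 × 801.5 = 699.7 mol; ν_Q = −3, so ξ = 699.7/3 = 233.2 mol.
Outlet amounts (n = n₀ + ν ξ):
  M: 946.9 − 2(233.2) = 480.4
  Q: 801.5 − 3(233.2) = 101.8
  V: 0 + 1(233.2) = 233.2
  U: 0 + 3(233.2) = 699.7
  R: 205 (inert)
Total out = 1720 mol; y_U = 699.7 / 1720 = 0.4068.

0.407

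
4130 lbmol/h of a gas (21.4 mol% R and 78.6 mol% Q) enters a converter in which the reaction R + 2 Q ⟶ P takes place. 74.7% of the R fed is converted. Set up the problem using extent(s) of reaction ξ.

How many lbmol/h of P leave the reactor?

660 lbmol/h

R reacted = 0.747 × 883.8 = 660.2 lbmol/h; ν_R = −1, so ξ = 660.2/1 = 660.2 lbmol/h.
Outlet amounts (n = n₀ + ν ξ):
  R: 883.8 − 1(660.2) = 223.6
  Q: 3246 − 2(660.2) = 1926
  P: 0 + 1(660.2) = 660.2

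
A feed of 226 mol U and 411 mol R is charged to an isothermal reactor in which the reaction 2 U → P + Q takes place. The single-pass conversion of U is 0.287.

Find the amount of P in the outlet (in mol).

U reacted = 0.287 × 226 = 64.86 mol; ν_U = −2, so ξ = 64.86/2 = 32.43 mol.
Outlet amounts (n = n₀ + ν ξ):
  U: 226 − 2(32.43) = 161.1
  P: 0 + 1(32.43) = 32.43
  Q: 0 + 1(32.43) = 32.43
  R: 411 (inert)

32.4 mol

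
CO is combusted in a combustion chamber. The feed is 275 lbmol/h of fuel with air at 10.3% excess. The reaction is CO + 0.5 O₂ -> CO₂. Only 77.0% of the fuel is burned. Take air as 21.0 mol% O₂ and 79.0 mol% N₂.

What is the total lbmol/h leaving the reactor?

891 lbmol/h

Stoichiometric O₂ = 0.5 × 275 = 137.5 lbmol/h; O₂ fed = 137.5 × 1.103 = 151.7 lbmol/h.
N₂ fed = 151.7 × 79/21 = 570.5 lbmol/h.
Fuel reacted = 0.77 × 275 → ξ = 211.8 lbmol/h.
Outlet (n = n₀ + ν ξ):
  CO: 275 − 1(211.8) = 63.25
  O₂: 151.7 − 0.5(211.8) = 45.79
  N₂: 570.5 (inert)
  CO₂: 0 + 1(211.8) = 211.8
Total out = 63.25 + 45.79 + 570.5 + 211.8 = 891.3 lbmol/h.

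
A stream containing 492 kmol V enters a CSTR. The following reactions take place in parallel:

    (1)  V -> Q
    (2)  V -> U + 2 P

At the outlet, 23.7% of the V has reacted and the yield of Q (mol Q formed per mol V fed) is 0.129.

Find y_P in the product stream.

0.178

Yield of Q: 1ξ₁ / 492 = 0.129 → ξ₁ = 63.47 kmol.
Conversion of V: 1ξ₁ + 1ξ₂ = 0.237 × 492 = 116.6 → ξ₂ = 53.14 kmol.
Outlet amounts (n = n₀ + Σ ν·ξ):
  V: 492 − 1(63.47) − 1(53.14) = 375.4
  Q: 0 + 1(63.47) = 63.47
  U: 0 + 1(53.14) = 53.14
  P: 0 + 2(53.14) = 106.3
Total out = 598.3 kmol; y_P = 106.3 / 598.3 = 0.1776.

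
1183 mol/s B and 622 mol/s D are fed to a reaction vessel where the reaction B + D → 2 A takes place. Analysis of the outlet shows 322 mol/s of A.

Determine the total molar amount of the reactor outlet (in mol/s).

For A: n = n₀ + 2ξ → 322 = 0 + 2ξ, giving ξ = 161 mol/s.
Outlet amounts (n = n₀ + ν ξ):
  B: 1183 − 1(161) = 1022
  D: 622 − 1(161) = 461
  A: 0 + 2(161) = 322
Total out = 1022 + 461 + 322 = 1805 mol/s.

1800 mol/s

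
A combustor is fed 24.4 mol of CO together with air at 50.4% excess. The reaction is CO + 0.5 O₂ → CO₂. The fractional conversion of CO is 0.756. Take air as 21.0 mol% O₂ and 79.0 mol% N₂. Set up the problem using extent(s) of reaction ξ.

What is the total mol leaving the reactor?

103 mol

Stoichiometric O₂ = 0.5 × 24.4 = 12.2 mol; O₂ fed = 12.2 × 1.504 = 18.35 mol.
N₂ fed = 18.35 × 79/21 = 69.03 mol.
Fuel reacted = 0.756 × 24.4 → ξ = 18.45 mol.
Outlet (n = n₀ + ν ξ):
  CO: 24.4 − 1(18.45) = 5.954
  O₂: 18.35 − 0.5(18.45) = 9.126
  N₂: 69.03 (inert)
  CO₂: 0 + 1(18.45) = 18.45
Total out = 5.954 + 9.126 + 69.03 + 18.45 = 102.6 mol.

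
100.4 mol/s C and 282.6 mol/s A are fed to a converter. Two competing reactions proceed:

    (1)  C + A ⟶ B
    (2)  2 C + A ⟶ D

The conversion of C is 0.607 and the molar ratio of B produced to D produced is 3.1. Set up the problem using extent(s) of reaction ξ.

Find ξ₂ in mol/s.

Conversion of C: C consumed = 0.607 × 100.4 = 60.94 mol/s = 1ξ₁ + 2ξ₂.
Selectivity: 1ξ₁ / (1ξ₂) = 3.1 → ξ₁ = 3.1 ξ₂.
Substitute: (1·3.1 + 2) ξ₂ = 60.94 → ξ₂ = 11.95 mol/s, ξ₁ = 37.04 mol/s.
Outlet amounts (n = n₀ + Σ ν·ξ):
  C: 100.4 − 1(37.04) − 2(11.95) = 39.46
  A: 282.6 − 1(37.04) − 1(11.95) = 233.6
  B: 0 + 1(37.04) = 37.04
  D: 0 + 1(11.95) = 11.95

ξ₂ = 11.9 mol/s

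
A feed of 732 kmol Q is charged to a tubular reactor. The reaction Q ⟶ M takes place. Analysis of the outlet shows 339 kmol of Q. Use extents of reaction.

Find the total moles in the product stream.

732 kmol

For Q: n = n₀ − 1ξ → 339 = 732 − 1ξ, giving ξ = 393 kmol.
Outlet amounts (n = n₀ + ν ξ):
  Q: 732 − 1(393) = 339
  M: 0 + 1(393) = 393
Total out = 339 + 393 = 732 kmol.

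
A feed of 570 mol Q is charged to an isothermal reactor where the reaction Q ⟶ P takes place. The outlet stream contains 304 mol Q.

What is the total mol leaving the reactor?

For Q: n = n₀ − 1ξ → 304 = 570 − 1ξ, giving ξ = 266 mol.
Outlet amounts (n = n₀ + ν ξ):
  Q: 570 − 1(266) = 304
  P: 0 + 1(266) = 266
Total out = 304 + 266 = 570 mol.

570 mol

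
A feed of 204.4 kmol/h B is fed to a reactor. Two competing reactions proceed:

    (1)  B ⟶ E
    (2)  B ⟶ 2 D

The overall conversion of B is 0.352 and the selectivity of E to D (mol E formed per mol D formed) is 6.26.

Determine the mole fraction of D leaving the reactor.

0.0507

Conversion of B: B consumed = 0.352 × 204.4 = 71.95 kmol/h = 1ξ₁ + 1ξ₂.
Selectivity: 1ξ₁ / (2ξ₂) = 6.26 → ξ₁ = 12.52 ξ₂.
Substitute: (1·12.52 + 1) ξ₂ = 71.95 → ξ₂ = 5.322 kmol/h, ξ₁ = 66.63 kmol/h.
Outlet amounts (n = n₀ + Σ ν·ξ):
  B: 204.4 − 1(66.63) − 1(5.322) = 132.5
  E: 0 + 1(66.63) = 66.63
  D: 0 + 2(5.322) = 10.64
Total out = 209.7 kmol/h; y_D = 10.64 / 209.7 = 0.05075.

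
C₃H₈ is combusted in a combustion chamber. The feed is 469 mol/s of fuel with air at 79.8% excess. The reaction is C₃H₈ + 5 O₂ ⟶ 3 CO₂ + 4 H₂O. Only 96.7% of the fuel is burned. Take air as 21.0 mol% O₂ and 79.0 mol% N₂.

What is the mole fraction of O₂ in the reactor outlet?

0.0928

Stoichiometric O₂ = 5 × 469 = 2345 mol/s; O₂ fed = 2345 × 1.798 = 4216 mol/s.
N₂ fed = 4216 × 79/21 = 15860 mol/s.
Fuel reacted = 0.967 × 469 → ξ = 453.5 mol/s.
Outlet (n = n₀ + ν ξ):
  C₃H₈: 469 − 1(453.5) = 15.48
  O₂: 4216 − 5(453.5) = 1949
  N₂: 15860 (inert)
  CO₂: 0 + 3(453.5) = 1361
  H₂O: 0 + 4(453.5) = 1814
Total out = 21000 mol/s; y_O₂ = 1949 / 21000 = 0.09279.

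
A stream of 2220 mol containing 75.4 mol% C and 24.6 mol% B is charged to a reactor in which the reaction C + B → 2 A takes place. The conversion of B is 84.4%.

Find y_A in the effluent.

0.415

B reacted = 0.844 × 546.1 = 460.9 mol; ν_B = −1, so ξ = 460.9/1 = 460.9 mol.
Outlet amounts (n = n₀ + ν ξ):
  C: 1674 − 1(460.9) = 1213
  B: 546.1 − 1(460.9) = 85.19
  A: 0 + 2(460.9) = 921.9
Total out = 2220 mol; y_A = 921.9 / 2220 = 0.4152.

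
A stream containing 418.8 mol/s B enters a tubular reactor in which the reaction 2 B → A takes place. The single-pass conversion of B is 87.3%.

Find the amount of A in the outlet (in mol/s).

B reacted = 0.873 × 418.8 = 365.6 mol/s; ν_B = −2, so ξ = 365.6/2 = 182.8 mol/s.
Outlet amounts (n = n₀ + ν ξ):
  B: 418.8 − 2(182.8) = 53.19
  A: 0 + 1(182.8) = 182.8

183 mol/s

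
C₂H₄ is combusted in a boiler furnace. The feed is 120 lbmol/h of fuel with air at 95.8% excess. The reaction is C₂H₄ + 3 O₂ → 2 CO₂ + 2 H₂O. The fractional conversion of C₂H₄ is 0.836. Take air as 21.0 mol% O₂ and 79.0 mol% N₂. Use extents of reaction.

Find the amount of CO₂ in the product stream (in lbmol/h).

Stoichiometric O₂ = 3 × 120 = 360 lbmol/h; O₂ fed = 360 × 1.958 = 704.9 lbmol/h.
N₂ fed = 704.9 × 79/21 = 2652 lbmol/h.
Fuel reacted = 0.836 × 120 → ξ = 100.3 lbmol/h.
Outlet (n = n₀ + ν ξ):
  C₂H₄: 120 − 1(100.3) = 19.68
  O₂: 704.9 − 3(100.3) = 403.9
  N₂: 2652 (inert)
  CO₂: 0 + 2(100.3) = 200.6
  H₂O: 0 + 2(100.3) = 200.6

201 lbmol/h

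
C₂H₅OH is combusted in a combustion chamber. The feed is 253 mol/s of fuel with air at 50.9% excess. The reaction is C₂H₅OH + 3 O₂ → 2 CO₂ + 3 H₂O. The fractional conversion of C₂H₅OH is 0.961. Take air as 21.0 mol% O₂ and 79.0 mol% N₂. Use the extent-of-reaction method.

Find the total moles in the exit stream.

Stoichiometric O₂ = 3 × 253 = 759 mol/s; O₂ fed = 759 × 1.509 = 1145 mol/s.
N₂ fed = 1145 × 79/21 = 4309 mol/s.
Fuel reacted = 0.961 × 253 → ξ = 243.1 mol/s.
Outlet (n = n₀ + ν ξ):
  C₂H₅OH: 253 − 1(243.1) = 9.867
  O₂: 1145 − 3(243.1) = 415.9
  N₂: 4309 (inert)
  CO₂: 0 + 2(243.1) = 486.3
  H₂O: 0 + 3(243.1) = 729.4
Total out = 9.867 + 415.9 + 4309 + 486.3 + 729.4 = 5950 mol/s.

5950 mol/s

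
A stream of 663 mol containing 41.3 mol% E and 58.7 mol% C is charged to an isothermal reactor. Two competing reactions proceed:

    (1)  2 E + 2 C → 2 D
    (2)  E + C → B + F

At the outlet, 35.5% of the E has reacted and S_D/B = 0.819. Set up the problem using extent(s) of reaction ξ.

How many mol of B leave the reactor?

Conversion of E: E consumed = 0.355 × 273.8 = 97.21 mol = 2ξ₁ + 1ξ₂.
Selectivity: 2ξ₁ / (1ξ₂) = 0.819 → ξ₁ = 0.4095 ξ₂.
Substitute: (2·0.4095 + 1) ξ₂ = 97.21 → ξ₂ = 53.44 mol, ξ₁ = 21.88 mol.
Outlet amounts (n = n₀ + Σ ν·ξ):
  E: 273.8 − 2(21.88) − 1(53.44) = 176.6
  C: 389.2 − 2(21.88) − 1(53.44) = 292
  D: 0 + 2(21.88) = 43.77
  B: 0 + 1(53.44) = 53.44
  F: 0 + 1(53.44) = 53.44

53.4 mol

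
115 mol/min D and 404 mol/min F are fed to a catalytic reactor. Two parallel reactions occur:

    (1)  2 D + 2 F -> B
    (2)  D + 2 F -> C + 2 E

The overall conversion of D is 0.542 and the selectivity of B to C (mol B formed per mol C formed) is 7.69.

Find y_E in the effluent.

Conversion of D: D consumed = 0.542 × 115 = 62.33 mol/min = 2ξ₁ + 1ξ₂.
Selectivity: 1ξ₁ / (1ξ₂) = 7.69 → ξ₁ = 7.69 ξ₂.
Substitute: (2·7.69 + 1) ξ₂ = 62.33 → ξ₂ = 3.805 mol/min, ξ₁ = 29.26 mol/min.
Outlet amounts (n = n₀ + Σ ν·ξ):
  D: 115 − 2(29.26) − 1(3.805) = 52.67
  F: 404 − 2(29.26) − 2(3.805) = 337.9
  B: 0 + 1(29.26) = 29.26
  C: 0 + 1(3.805) = 3.805
  E: 0 + 2(3.805) = 7.611
Total out = 431.2 mol/min; y_E = 7.611 / 431.2 = 0.01765.

0.0176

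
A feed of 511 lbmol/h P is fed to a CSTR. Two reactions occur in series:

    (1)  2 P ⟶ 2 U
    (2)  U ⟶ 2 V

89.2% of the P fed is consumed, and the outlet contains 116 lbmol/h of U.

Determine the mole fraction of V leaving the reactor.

Conversion of P: P consumed = 2ξ₁ = 0.892 × 511 → ξ₁ = 227.9 lbmol/h.
U balance: n_U = 0 + 2ξ₁ − 1ξ₂ = 116 → ξ₂ = (2·227.9 − 116)/1 = 339.8 lbmol/h.
Outlet amounts (n = n₀ + Σ ν·ξ):
  P: 511 − 2(227.9) = 55.19
  U: 0 + 2(227.9) − 1(339.8) = 116
  V: 0 + 2(339.8) = 679.6
Total out = 850.8 lbmol/h; y_V = 679.6 / 850.8 = 0.7988.

0.799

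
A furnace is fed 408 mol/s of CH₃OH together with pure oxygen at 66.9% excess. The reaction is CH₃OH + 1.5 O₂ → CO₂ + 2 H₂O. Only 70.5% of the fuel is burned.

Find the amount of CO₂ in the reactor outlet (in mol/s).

Stoichiometric O₂ = 1.5 × 408 = 612 mol/s; O₂ fed = 612 × 1.669 = 1021 mol/s.
Fuel reacted = 0.705 × 408 → ξ = 287.6 mol/s.
Outlet (n = n₀ + ν ξ):
  CH₃OH: 408 − 1(287.6) = 120.4
  O₂: 1021 − 1.5(287.6) = 590
  CO₂: 0 + 1(287.6) = 287.6
  H₂O: 0 + 2(287.6) = 575.3

288 mol/s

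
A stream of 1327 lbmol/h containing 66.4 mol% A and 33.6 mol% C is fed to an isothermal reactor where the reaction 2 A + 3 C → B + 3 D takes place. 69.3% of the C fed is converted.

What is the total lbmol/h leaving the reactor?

1220 lbmol/h

C reacted = 0.693 × 445.9 = 309 lbmol/h; ν_C = −3, so ξ = 309/3 = 103 lbmol/h.
Outlet amounts (n = n₀ + ν ξ):
  A: 881.1 − 2(103) = 675.1
  C: 445.9 − 3(103) = 136.9
  B: 0 + 1(103) = 103
  D: 0 + 3(103) = 309
Total out = 675.1 + 136.9 + 103 + 309 = 1224 lbmol/h.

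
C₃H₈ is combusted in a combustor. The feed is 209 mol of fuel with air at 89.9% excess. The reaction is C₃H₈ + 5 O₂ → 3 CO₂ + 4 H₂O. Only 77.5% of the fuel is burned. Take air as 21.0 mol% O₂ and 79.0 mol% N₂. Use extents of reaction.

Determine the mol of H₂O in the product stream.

Stoichiometric O₂ = 5 × 209 = 1045 mol; O₂ fed = 1045 × 1.899 = 1984 mol.
N₂ fed = 1984 × 79/21 = 7465 mol.
Fuel reacted = 0.775 × 209 → ξ = 162 mol.
Outlet (n = n₀ + ν ξ):
  C₃H₈: 209 − 1(162) = 47.03
  O₂: 1984 − 5(162) = 1175
  N₂: 7465 (inert)
  CO₂: 0 + 3(162) = 485.9
  H₂O: 0 + 4(162) = 647.9

648 mol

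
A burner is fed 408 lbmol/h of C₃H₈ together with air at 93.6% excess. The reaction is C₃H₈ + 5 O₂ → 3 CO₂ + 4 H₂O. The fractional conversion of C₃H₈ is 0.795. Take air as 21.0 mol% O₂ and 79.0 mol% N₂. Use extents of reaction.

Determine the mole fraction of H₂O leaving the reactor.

Stoichiometric O₂ = 5 × 408 = 2040 lbmol/h; O₂ fed = 2040 × 1.936 = 3949 lbmol/h.
N₂ fed = 3949 × 79/21 = 14860 lbmol/h.
Fuel reacted = 0.795 × 408 → ξ = 324.4 lbmol/h.
Outlet (n = n₀ + ν ξ):
  C₃H₈: 408 − 1(324.4) = 83.64
  O₂: 3949 − 5(324.4) = 2328
  N₂: 14860 (inert)
  CO₂: 0 + 3(324.4) = 973.1
  H₂O: 0 + 4(324.4) = 1297
Total out = 19540 lbmol/h; y_H₂O = 1297 / 19540 = 0.0664.

0.0664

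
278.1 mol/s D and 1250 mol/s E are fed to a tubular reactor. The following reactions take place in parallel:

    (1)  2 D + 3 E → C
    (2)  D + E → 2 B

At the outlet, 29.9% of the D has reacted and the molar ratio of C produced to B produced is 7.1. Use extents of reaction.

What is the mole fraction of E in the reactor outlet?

Conversion of D: D consumed = 0.299 × 278.1 = 83.15 mol/s = 2ξ₁ + 1ξ₂.
Selectivity: 1ξ₁ / (2ξ₂) = 7.1 → ξ₁ = 14.2 ξ₂.
Substitute: (2·14.2 + 1) ξ₂ = 83.15 → ξ₂ = 2.828 mol/s, ξ₁ = 40.16 mol/s.
Outlet amounts (n = n₀ + Σ ν·ξ):
  D: 278.1 − 2(40.16) − 1(2.828) = 194.9
  E: 1250 − 3(40.16) − 1(2.828) = 1127
  C: 0 + 1(40.16) = 40.16
  B: 0 + 2(2.828) = 5.657
Total out = 1367 mol/s; y_E = 1127 / 1367 = 0.8239.

0.824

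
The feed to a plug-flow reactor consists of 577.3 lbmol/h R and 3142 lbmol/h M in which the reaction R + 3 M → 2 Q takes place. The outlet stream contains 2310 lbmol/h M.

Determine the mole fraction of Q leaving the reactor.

For M: n = n₀ − 3ξ → 2310 = 3142 − 3ξ, giving ξ = 277.3 lbmol/h.
Outlet amounts (n = n₀ + ν ξ):
  R: 577.3 − 1(277.3) = 300
  M: 3142 − 3(277.3) = 2310
  Q: 0 + 2(277.3) = 554.7
Total out = 3165 lbmol/h; y_Q = 554.7 / 3165 = 0.1753.

0.175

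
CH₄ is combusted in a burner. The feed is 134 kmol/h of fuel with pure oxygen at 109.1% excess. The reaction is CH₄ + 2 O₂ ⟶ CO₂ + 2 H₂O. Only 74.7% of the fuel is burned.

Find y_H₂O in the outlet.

Stoichiometric O₂ = 2 × 134 = 268 kmol/h; O₂ fed = 268 × 2.091 = 560.4 kmol/h.
Fuel reacted = 0.747 × 134 → ξ = 100.1 kmol/h.
Outlet (n = n₀ + ν ξ):
  CH₄: 134 − 1(100.1) = 33.9
  O₂: 560.4 − 2(100.1) = 360.2
  CO₂: 0 + 1(100.1) = 100.1
  H₂O: 0 + 2(100.1) = 200.2
Total out = 694.4 kmol/h; y_H₂O = 200.2 / 694.4 = 0.2883.

0.288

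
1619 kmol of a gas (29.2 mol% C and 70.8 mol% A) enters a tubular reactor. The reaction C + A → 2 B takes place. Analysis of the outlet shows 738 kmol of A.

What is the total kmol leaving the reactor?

For A: n = n₀ − 1ξ → 738 = 1146 − 1ξ, giving ξ = 408.3 kmol.
Outlet amounts (n = n₀ + ν ξ):
  C: 472.7 − 1(408.3) = 64.5
  A: 1146 − 1(408.3) = 738
  B: 0 + 2(408.3) = 816.5
Total out = 64.5 + 738 + 816.5 = 1619 kmol.

1620 kmol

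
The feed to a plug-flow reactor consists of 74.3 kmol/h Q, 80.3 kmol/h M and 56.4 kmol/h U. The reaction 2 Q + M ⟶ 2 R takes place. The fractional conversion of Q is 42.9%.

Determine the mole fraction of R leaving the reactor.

0.163

Q reacted = 0.429 × 74.3 = 31.87 kmol/h; ν_Q = −2, so ξ = 31.87/2 = 15.94 kmol/h.
Outlet amounts (n = n₀ + ν ξ):
  Q: 74.3 − 2(15.94) = 42.43
  M: 80.3 − 1(15.94) = 64.36
  R: 0 + 2(15.94) = 31.87
  U: 56.4 (inert)
Total out = 195.1 kmol/h; y_R = 31.87 / 195.1 = 0.1634.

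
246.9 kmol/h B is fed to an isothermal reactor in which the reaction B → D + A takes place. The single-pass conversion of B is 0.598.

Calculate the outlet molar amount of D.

B reacted = 0.598 × 246.9 = 147.6 kmol/h; ν_B = −1, so ξ = 147.6/1 = 147.6 kmol/h.
Outlet amounts (n = n₀ + ν ξ):
  B: 246.9 − 1(147.6) = 99.25
  D: 0 + 1(147.6) = 147.6
  A: 0 + 1(147.6) = 147.6

148 kmol/h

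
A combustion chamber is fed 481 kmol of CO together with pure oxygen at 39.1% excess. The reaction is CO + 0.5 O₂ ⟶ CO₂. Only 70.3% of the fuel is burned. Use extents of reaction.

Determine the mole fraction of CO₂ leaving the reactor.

Stoichiometric O₂ = 0.5 × 481 = 240.5 kmol; O₂ fed = 240.5 × 1.391 = 334.5 kmol.
Fuel reacted = 0.703 × 481 → ξ = 338.1 kmol.
Outlet (n = n₀ + ν ξ):
  CO: 481 − 1(338.1) = 142.9
  O₂: 334.5 − 0.5(338.1) = 165.5
  CO₂: 0 + 1(338.1) = 338.1
Total out = 646.5 kmol; y_CO₂ = 338.1 / 646.5 = 0.5231.

0.523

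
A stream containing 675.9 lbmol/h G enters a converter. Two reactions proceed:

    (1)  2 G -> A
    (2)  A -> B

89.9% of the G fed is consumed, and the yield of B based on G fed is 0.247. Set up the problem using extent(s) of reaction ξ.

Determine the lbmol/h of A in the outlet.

137 lbmol/h

Conversion of G: G consumed = 2ξ₁ = 0.899 × 675.9 → ξ₁ = 303.8 lbmol/h.
Yield of B: 1ξ₂ / 675.9 = 0.247 → ξ₂ = 166.9 lbmol/h.
Outlet amounts (n = n₀ + Σ ν·ξ):
  G: 675.9 − 2(303.8) = 68.27
  A: 0 + 1(303.8) − 1(166.9) = 136.9
  B: 0 + 1(166.9) = 166.9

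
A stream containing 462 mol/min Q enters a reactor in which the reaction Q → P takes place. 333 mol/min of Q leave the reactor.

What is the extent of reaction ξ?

ξ = 129 mol/min

For Q: n = n₀ − 1ξ → 333 = 462 − 1ξ, giving ξ = 129 mol/min.
Outlet amounts (n = n₀ + ν ξ):
  Q: 462 − 1(129) = 333
  P: 0 + 1(129) = 129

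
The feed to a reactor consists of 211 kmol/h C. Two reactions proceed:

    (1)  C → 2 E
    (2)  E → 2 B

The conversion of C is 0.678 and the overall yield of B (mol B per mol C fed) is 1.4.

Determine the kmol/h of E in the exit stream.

Conversion of C: C consumed = 1ξ₁ = 0.678 × 211 → ξ₁ = 143.1 kmol/h.
Yield of B: 2ξ₂ / 211 = 1.4 → ξ₂ = 147.7 kmol/h.
Outlet amounts (n = n₀ + Σ ν·ξ):
  C: 211 − 1(143.1) = 67.94
  E: 0 + 2(143.1) − 1(147.7) = 138.4
  B: 0 + 2(147.7) = 295.4

138 kmol/h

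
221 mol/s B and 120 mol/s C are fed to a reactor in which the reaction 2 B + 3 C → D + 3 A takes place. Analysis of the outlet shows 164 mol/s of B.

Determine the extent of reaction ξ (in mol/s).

ξ = 28.5 mol/s

For B: n = n₀ − 2ξ → 164 = 221 − 2ξ, giving ξ = 28.5 mol/s.
Outlet amounts (n = n₀ + ν ξ):
  B: 221 − 2(28.5) = 164
  C: 120 − 3(28.5) = 34.5
  D: 0 + 1(28.5) = 28.5
  A: 0 + 3(28.5) = 85.5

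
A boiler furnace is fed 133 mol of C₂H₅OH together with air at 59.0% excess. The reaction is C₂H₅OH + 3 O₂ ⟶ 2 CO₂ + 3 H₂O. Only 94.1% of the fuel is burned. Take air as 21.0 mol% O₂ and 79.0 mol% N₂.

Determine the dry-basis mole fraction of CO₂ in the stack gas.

Stoichiometric O₂ = 3 × 133 = 399 mol; O₂ fed = 399 × 1.590 = 634.4 mol.
N₂ fed = 634.4 × 79/21 = 2387 mol.
Fuel reacted = 0.941 × 133 → ξ = 125.2 mol.
Outlet (n = n₀ + ν ξ):
  C₂H₅OH: 133 − 1(125.2) = 7.847
  O₂: 634.4 − 3(125.2) = 259
  N₂: 2387 (inert)
  CO₂: 0 + 2(125.2) = 250.3
  H₂O: 0 + 3(125.2) = 375.5
Dry total = 2904 mol; y_CO₂ (dry) = 250.3 / 2904 = 0.0862.

0.0862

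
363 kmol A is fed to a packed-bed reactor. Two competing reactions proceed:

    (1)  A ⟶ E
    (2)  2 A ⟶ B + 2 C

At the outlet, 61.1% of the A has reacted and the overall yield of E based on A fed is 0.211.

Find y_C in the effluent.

0.333

Yield of E: 1ξ₁ / 363 = 0.211 → ξ₁ = 76.59 kmol.
Conversion of A: 1ξ₁ + 2ξ₂ = 0.611 × 363 = 221.8 → ξ₂ = 72.6 kmol.
Outlet amounts (n = n₀ + Σ ν·ξ):
  A: 363 − 1(76.59) − 2(72.6) = 141.2
  E: 0 + 1(76.59) = 76.59
  B: 0 + 1(72.6) = 72.6
  C: 0 + 2(72.6) = 145.2
Total out = 435.6 kmol; y_C = 145.2 / 435.6 = 0.3333.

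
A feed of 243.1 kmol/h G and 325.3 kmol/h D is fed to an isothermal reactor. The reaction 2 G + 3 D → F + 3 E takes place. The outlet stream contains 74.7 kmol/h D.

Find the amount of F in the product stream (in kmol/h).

For D: n = n₀ − 3ξ → 74.7 = 325.3 − 3ξ, giving ξ = 83.53 kmol/h.
Outlet amounts (n = n₀ + ν ξ):
  G: 243.1 − 2(83.53) = 76.03
  D: 325.3 − 3(83.53) = 74.7
  F: 0 + 1(83.53) = 83.53
  E: 0 + 3(83.53) = 250.6

83.5 kmol/h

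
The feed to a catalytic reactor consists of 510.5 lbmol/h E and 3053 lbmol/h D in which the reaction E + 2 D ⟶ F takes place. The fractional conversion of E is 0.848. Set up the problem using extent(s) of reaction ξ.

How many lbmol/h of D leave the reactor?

E reacted = 0.848 × 510.5 = 432.9 lbmol/h; ν_E = −1, so ξ = 432.9/1 = 432.9 lbmol/h.
Outlet amounts (n = n₀ + ν ξ):
  E: 510.5 − 1(432.9) = 77.6
  D: 3053 − 2(432.9) = 2187
  F: 0 + 1(432.9) = 432.9

2190 lbmol/h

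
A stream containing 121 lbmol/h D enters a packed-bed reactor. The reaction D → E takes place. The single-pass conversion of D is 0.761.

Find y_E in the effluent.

D reacted = 0.761 × 121 = 92.08 lbmol/h; ν_D = −1, so ξ = 92.08/1 = 92.08 lbmol/h.
Outlet amounts (n = n₀ + ν ξ):
  D: 121 − 1(92.08) = 28.92
  E: 0 + 1(92.08) = 92.08
Total out = 121 lbmol/h; y_E = 92.08 / 121 = 0.761.

0.761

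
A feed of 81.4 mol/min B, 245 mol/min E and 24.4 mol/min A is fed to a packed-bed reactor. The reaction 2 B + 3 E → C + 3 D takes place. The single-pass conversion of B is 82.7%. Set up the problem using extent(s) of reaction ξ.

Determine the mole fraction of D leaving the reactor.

B reacted = 0.827 × 81.4 = 67.32 mol/min; ν_B = −2, so ξ = 67.32/2 = 33.66 mol/min.
Outlet amounts (n = n₀ + ν ξ):
  B: 81.4 − 2(33.66) = 14.08
  E: 245 − 3(33.66) = 144
  C: 0 + 1(33.66) = 33.66
  D: 0 + 3(33.66) = 101
  A: 24.4 (inert)
Total out = 317.1 mol/min; y_D = 101 / 317.1 = 0.3184.

0.318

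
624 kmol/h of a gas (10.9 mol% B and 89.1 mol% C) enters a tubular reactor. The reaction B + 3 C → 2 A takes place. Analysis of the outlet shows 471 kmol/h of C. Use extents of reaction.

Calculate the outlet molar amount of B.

39.7 kmol/h

For C: n = n₀ − 3ξ → 471 = 556 − 3ξ, giving ξ = 28.33 kmol/h.
Outlet amounts (n = n₀ + ν ξ):
  B: 68.02 − 1(28.33) = 39.69
  C: 556 − 3(28.33) = 471
  A: 0 + 2(28.33) = 56.66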